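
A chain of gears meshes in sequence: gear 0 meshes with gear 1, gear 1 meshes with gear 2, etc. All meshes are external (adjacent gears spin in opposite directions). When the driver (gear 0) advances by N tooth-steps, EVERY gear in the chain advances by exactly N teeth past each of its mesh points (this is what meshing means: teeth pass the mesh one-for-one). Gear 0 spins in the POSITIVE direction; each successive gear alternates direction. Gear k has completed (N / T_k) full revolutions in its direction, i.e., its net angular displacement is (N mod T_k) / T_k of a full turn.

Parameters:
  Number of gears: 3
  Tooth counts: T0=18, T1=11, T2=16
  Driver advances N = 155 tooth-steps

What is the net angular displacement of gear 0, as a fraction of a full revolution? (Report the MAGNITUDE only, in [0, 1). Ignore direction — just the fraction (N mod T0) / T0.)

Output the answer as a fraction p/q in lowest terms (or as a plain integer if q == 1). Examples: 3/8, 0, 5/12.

Answer: 11/18

Derivation:
Chain of 3 gears, tooth counts: [18, 11, 16]
  gear 0: T0=18, direction=positive, advance = 155 mod 18 = 11 teeth = 11/18 turn
  gear 1: T1=11, direction=negative, advance = 155 mod 11 = 1 teeth = 1/11 turn
  gear 2: T2=16, direction=positive, advance = 155 mod 16 = 11 teeth = 11/16 turn
Gear 0: 155 mod 18 = 11
Fraction = 11 / 18 = 11/18 (gcd(11,18)=1) = 11/18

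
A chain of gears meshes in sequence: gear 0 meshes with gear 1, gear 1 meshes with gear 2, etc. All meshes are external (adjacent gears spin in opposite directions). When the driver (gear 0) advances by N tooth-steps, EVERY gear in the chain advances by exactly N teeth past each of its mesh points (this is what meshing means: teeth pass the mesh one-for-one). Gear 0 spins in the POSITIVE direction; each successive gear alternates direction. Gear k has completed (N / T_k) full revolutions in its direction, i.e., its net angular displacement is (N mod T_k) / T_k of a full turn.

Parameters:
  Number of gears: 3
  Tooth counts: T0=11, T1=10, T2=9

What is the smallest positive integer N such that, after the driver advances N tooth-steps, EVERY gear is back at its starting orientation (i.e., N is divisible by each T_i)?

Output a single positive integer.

Answer: 990

Derivation:
Gear k returns to start when N is a multiple of T_k.
All gears at start simultaneously when N is a common multiple of [11, 10, 9]; the smallest such N is lcm(11, 10, 9).
Start: lcm = T0 = 11
Fold in T1=10: gcd(11, 10) = 1; lcm(11, 10) = 11 * 10 / 1 = 110 / 1 = 110
Fold in T2=9: gcd(110, 9) = 1; lcm(110, 9) = 110 * 9 / 1 = 990 / 1 = 990
Full cycle length = 990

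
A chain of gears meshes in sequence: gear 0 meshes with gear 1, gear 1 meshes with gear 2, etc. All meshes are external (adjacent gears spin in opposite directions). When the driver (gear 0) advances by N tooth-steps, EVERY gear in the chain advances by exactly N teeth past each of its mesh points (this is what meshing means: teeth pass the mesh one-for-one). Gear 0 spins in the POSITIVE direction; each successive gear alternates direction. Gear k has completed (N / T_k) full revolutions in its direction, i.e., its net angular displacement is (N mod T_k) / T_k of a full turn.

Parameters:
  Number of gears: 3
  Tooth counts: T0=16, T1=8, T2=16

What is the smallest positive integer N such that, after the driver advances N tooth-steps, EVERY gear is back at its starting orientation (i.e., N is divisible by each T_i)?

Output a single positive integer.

Answer: 16

Derivation:
Gear k returns to start when N is a multiple of T_k.
All gears at start simultaneously when N is a common multiple of [16, 8, 16]; the smallest such N is lcm(16, 8, 16).
Start: lcm = T0 = 16
Fold in T1=8: gcd(16, 8) = 8; lcm(16, 8) = 16 * 8 / 8 = 128 / 8 = 16
Fold in T2=16: gcd(16, 16) = 16; lcm(16, 16) = 16 * 16 / 16 = 256 / 16 = 16
Full cycle length = 16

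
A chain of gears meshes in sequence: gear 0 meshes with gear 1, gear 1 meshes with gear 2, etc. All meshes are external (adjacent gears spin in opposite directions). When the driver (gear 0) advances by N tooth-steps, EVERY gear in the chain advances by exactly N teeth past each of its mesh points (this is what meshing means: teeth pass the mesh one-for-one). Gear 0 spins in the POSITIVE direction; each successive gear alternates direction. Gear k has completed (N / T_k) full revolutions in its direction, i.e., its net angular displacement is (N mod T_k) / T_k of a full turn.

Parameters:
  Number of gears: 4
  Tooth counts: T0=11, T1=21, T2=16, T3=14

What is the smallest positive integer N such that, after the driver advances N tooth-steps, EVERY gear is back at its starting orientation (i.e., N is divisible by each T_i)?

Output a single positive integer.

Gear k returns to start when N is a multiple of T_k.
All gears at start simultaneously when N is a common multiple of [11, 21, 16, 14]; the smallest such N is lcm(11, 21, 16, 14).
Start: lcm = T0 = 11
Fold in T1=21: gcd(11, 21) = 1; lcm(11, 21) = 11 * 21 / 1 = 231 / 1 = 231
Fold in T2=16: gcd(231, 16) = 1; lcm(231, 16) = 231 * 16 / 1 = 3696 / 1 = 3696
Fold in T3=14: gcd(3696, 14) = 14; lcm(3696, 14) = 3696 * 14 / 14 = 51744 / 14 = 3696
Full cycle length = 3696

Answer: 3696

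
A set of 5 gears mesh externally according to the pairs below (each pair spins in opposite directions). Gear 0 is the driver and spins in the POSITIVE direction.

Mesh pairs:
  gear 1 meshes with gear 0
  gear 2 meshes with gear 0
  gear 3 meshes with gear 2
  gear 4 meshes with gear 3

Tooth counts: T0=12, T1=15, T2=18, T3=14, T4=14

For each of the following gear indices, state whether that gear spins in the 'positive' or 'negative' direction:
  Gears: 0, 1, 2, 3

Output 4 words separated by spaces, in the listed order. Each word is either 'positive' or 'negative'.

Gear 0 (driver): positive (depth 0)
  gear 1: meshes with gear 0 -> depth 1 -> negative (opposite of gear 0)
  gear 2: meshes with gear 0 -> depth 1 -> negative (opposite of gear 0)
  gear 3: meshes with gear 2 -> depth 2 -> positive (opposite of gear 2)
  gear 4: meshes with gear 3 -> depth 3 -> negative (opposite of gear 3)
Queried indices 0, 1, 2, 3 -> positive, negative, negative, positive

Answer: positive negative negative positive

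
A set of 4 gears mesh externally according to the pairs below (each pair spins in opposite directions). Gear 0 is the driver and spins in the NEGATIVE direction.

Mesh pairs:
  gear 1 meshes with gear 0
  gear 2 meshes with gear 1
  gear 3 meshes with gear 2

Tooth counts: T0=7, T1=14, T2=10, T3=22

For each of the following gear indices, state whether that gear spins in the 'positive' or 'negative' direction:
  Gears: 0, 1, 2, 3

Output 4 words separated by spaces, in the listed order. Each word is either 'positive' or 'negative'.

Answer: negative positive negative positive

Derivation:
Gear 0 (driver): negative (depth 0)
  gear 1: meshes with gear 0 -> depth 1 -> positive (opposite of gear 0)
  gear 2: meshes with gear 1 -> depth 2 -> negative (opposite of gear 1)
  gear 3: meshes with gear 2 -> depth 3 -> positive (opposite of gear 2)
Queried indices 0, 1, 2, 3 -> negative, positive, negative, positive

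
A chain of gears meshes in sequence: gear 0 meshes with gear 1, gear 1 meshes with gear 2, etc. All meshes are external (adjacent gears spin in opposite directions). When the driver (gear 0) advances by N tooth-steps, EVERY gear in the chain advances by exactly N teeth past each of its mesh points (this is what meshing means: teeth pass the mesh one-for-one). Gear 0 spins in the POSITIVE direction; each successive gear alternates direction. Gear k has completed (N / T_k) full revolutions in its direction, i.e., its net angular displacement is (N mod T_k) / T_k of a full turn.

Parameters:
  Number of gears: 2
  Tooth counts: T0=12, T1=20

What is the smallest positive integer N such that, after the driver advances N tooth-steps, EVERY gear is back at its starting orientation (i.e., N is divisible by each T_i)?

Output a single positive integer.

Gear k returns to start when N is a multiple of T_k.
All gears at start simultaneously when N is a common multiple of [12, 20]; the smallest such N is lcm(12, 20).
Start: lcm = T0 = 12
Fold in T1=20: gcd(12, 20) = 4; lcm(12, 20) = 12 * 20 / 4 = 240 / 4 = 60
Full cycle length = 60

Answer: 60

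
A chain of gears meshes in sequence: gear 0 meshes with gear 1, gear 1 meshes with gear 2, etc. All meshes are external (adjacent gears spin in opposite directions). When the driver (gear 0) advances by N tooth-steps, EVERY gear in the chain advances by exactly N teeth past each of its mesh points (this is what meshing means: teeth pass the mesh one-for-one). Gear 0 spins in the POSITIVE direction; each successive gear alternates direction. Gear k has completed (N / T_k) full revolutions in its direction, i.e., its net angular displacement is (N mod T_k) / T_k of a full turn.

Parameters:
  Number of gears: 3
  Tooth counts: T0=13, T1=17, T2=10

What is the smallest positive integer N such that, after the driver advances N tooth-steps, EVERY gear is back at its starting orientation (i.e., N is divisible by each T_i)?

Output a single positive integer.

Answer: 2210

Derivation:
Gear k returns to start when N is a multiple of T_k.
All gears at start simultaneously when N is a common multiple of [13, 17, 10]; the smallest such N is lcm(13, 17, 10).
Start: lcm = T0 = 13
Fold in T1=17: gcd(13, 17) = 1; lcm(13, 17) = 13 * 17 / 1 = 221 / 1 = 221
Fold in T2=10: gcd(221, 10) = 1; lcm(221, 10) = 221 * 10 / 1 = 2210 / 1 = 2210
Full cycle length = 2210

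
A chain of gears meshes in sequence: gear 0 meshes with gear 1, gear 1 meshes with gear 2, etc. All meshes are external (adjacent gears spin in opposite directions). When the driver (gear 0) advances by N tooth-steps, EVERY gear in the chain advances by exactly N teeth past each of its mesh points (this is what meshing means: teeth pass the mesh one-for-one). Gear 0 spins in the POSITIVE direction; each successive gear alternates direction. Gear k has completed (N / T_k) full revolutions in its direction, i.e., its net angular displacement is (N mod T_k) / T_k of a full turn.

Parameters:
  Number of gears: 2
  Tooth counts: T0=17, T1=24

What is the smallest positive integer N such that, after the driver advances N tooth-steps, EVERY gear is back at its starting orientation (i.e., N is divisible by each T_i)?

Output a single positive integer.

Answer: 408

Derivation:
Gear k returns to start when N is a multiple of T_k.
All gears at start simultaneously when N is a common multiple of [17, 24]; the smallest such N is lcm(17, 24).
Start: lcm = T0 = 17
Fold in T1=24: gcd(17, 24) = 1; lcm(17, 24) = 17 * 24 / 1 = 408 / 1 = 408
Full cycle length = 408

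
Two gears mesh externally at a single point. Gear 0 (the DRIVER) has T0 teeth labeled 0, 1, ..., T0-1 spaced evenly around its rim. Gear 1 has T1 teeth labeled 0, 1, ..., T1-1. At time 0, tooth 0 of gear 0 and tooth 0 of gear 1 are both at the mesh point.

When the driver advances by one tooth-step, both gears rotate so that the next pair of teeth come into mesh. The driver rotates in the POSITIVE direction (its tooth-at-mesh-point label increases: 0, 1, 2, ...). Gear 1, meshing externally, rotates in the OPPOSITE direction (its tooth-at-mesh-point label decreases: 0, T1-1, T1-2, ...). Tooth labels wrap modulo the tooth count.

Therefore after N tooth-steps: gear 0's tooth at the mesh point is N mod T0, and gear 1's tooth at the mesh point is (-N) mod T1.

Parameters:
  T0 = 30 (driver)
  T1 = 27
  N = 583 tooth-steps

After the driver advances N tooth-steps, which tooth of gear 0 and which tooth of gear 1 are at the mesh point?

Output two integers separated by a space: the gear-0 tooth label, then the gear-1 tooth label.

Answer: 13 11

Derivation:
Gear 0 (driver, T0=30): tooth at mesh = N mod T0
  583 = 19 * 30 + 13, so 583 mod 30 = 13
  gear 0 tooth = 13
Gear 1 (driven, T1=27): tooth at mesh = (-N) mod T1
  583 = 21 * 27 + 16, so 583 mod 27 = 16
  (-583) mod 27 = (-16) mod 27 = 27 - 16 = 11
Mesh after 583 steps: gear-0 tooth 13 meets gear-1 tooth 11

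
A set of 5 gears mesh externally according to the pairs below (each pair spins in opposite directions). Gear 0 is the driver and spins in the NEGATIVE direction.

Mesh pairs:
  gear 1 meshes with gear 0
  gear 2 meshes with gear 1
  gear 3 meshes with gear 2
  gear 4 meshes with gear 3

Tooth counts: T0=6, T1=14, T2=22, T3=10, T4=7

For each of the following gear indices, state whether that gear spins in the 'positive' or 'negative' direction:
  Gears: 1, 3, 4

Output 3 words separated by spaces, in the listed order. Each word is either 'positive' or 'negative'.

Answer: positive positive negative

Derivation:
Gear 0 (driver): negative (depth 0)
  gear 1: meshes with gear 0 -> depth 1 -> positive (opposite of gear 0)
  gear 2: meshes with gear 1 -> depth 2 -> negative (opposite of gear 1)
  gear 3: meshes with gear 2 -> depth 3 -> positive (opposite of gear 2)
  gear 4: meshes with gear 3 -> depth 4 -> negative (opposite of gear 3)
Queried indices 1, 3, 4 -> positive, positive, negative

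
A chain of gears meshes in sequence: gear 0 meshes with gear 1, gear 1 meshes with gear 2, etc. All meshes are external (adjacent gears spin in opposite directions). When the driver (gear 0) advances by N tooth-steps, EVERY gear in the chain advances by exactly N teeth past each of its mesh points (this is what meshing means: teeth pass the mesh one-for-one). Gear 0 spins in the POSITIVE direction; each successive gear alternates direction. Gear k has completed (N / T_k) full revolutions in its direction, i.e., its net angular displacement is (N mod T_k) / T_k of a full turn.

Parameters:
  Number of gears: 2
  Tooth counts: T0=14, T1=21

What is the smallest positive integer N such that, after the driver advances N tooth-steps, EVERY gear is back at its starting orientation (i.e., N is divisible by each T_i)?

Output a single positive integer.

Gear k returns to start when N is a multiple of T_k.
All gears at start simultaneously when N is a common multiple of [14, 21]; the smallest such N is lcm(14, 21).
Start: lcm = T0 = 14
Fold in T1=21: gcd(14, 21) = 7; lcm(14, 21) = 14 * 21 / 7 = 294 / 7 = 42
Full cycle length = 42

Answer: 42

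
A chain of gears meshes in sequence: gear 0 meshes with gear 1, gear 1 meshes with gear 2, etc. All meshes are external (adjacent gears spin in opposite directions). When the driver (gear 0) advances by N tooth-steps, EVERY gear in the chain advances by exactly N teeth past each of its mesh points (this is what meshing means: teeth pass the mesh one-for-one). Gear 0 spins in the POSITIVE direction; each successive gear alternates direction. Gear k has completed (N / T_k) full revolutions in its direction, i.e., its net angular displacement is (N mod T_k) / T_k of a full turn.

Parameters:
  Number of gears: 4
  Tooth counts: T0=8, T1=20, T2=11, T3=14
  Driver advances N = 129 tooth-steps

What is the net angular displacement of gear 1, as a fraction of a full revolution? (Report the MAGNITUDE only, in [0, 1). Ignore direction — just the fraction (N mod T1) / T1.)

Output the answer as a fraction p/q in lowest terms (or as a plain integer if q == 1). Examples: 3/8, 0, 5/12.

Answer: 9/20

Derivation:
Chain of 4 gears, tooth counts: [8, 20, 11, 14]
  gear 0: T0=8, direction=positive, advance = 129 mod 8 = 1 teeth = 1/8 turn
  gear 1: T1=20, direction=negative, advance = 129 mod 20 = 9 teeth = 9/20 turn
  gear 2: T2=11, direction=positive, advance = 129 mod 11 = 8 teeth = 8/11 turn
  gear 3: T3=14, direction=negative, advance = 129 mod 14 = 3 teeth = 3/14 turn
Gear 1: 129 mod 20 = 9
Fraction = 9 / 20 = 9/20 (gcd(9,20)=1) = 9/20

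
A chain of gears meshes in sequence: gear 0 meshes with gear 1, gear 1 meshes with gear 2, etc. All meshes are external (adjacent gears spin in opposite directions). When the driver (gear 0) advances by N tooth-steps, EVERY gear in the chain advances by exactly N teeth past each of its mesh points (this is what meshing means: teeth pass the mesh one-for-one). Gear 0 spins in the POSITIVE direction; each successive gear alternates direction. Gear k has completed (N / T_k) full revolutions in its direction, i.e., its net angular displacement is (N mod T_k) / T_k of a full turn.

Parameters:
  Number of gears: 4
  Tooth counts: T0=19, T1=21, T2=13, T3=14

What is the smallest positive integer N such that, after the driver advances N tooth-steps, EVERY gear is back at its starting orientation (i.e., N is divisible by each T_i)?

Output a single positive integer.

Answer: 10374

Derivation:
Gear k returns to start when N is a multiple of T_k.
All gears at start simultaneously when N is a common multiple of [19, 21, 13, 14]; the smallest such N is lcm(19, 21, 13, 14).
Start: lcm = T0 = 19
Fold in T1=21: gcd(19, 21) = 1; lcm(19, 21) = 19 * 21 / 1 = 399 / 1 = 399
Fold in T2=13: gcd(399, 13) = 1; lcm(399, 13) = 399 * 13 / 1 = 5187 / 1 = 5187
Fold in T3=14: gcd(5187, 14) = 7; lcm(5187, 14) = 5187 * 14 / 7 = 72618 / 7 = 10374
Full cycle length = 10374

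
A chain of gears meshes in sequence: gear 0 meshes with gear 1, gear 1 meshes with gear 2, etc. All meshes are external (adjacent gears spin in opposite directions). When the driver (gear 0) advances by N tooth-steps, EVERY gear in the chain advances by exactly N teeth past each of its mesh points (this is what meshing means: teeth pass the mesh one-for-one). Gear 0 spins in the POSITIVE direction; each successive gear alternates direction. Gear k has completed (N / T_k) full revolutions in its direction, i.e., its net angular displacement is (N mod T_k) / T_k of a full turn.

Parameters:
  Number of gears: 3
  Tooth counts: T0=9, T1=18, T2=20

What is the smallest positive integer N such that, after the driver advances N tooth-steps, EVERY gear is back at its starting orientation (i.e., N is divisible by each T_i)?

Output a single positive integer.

Gear k returns to start when N is a multiple of T_k.
All gears at start simultaneously when N is a common multiple of [9, 18, 20]; the smallest such N is lcm(9, 18, 20).
Start: lcm = T0 = 9
Fold in T1=18: gcd(9, 18) = 9; lcm(9, 18) = 9 * 18 / 9 = 162 / 9 = 18
Fold in T2=20: gcd(18, 20) = 2; lcm(18, 20) = 18 * 20 / 2 = 360 / 2 = 180
Full cycle length = 180

Answer: 180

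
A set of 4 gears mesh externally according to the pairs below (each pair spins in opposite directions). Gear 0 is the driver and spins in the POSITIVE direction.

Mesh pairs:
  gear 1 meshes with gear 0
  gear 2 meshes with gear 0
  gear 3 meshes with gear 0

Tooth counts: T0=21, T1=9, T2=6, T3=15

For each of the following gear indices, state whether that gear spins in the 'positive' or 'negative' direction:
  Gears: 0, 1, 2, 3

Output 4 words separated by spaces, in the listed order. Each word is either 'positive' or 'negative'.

Answer: positive negative negative negative

Derivation:
Gear 0 (driver): positive (depth 0)
  gear 1: meshes with gear 0 -> depth 1 -> negative (opposite of gear 0)
  gear 2: meshes with gear 0 -> depth 1 -> negative (opposite of gear 0)
  gear 3: meshes with gear 0 -> depth 1 -> negative (opposite of gear 0)
Queried indices 0, 1, 2, 3 -> positive, negative, negative, negative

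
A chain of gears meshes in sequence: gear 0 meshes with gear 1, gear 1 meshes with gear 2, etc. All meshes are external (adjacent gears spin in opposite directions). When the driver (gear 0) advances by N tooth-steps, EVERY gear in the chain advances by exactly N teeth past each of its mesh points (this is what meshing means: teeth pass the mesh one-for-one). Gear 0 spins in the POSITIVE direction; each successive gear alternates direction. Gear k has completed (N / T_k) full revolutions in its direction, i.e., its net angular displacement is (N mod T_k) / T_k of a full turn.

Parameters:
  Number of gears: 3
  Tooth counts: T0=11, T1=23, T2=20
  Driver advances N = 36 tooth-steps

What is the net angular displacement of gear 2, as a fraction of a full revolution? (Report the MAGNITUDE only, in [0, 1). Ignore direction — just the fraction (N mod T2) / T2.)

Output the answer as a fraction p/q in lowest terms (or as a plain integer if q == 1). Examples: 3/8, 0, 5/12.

Chain of 3 gears, tooth counts: [11, 23, 20]
  gear 0: T0=11, direction=positive, advance = 36 mod 11 = 3 teeth = 3/11 turn
  gear 1: T1=23, direction=negative, advance = 36 mod 23 = 13 teeth = 13/23 turn
  gear 2: T2=20, direction=positive, advance = 36 mod 20 = 16 teeth = 16/20 turn
Gear 2: 36 mod 20 = 16
Fraction = 16 / 20 = 4/5 (gcd(16,20)=4) = 4/5

Answer: 4/5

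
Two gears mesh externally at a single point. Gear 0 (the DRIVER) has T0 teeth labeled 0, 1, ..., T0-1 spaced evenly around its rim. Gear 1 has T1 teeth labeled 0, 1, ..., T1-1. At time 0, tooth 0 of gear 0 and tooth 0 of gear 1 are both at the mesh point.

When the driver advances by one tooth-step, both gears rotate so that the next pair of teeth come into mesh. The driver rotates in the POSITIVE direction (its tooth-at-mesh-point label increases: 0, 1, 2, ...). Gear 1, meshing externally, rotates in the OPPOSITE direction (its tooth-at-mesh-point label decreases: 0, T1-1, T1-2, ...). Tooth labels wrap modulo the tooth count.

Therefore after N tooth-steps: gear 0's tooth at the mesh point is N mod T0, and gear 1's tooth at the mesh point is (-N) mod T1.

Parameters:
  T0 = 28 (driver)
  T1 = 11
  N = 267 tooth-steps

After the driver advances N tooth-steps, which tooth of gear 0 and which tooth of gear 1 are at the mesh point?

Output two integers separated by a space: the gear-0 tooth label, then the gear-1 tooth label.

Answer: 15 8

Derivation:
Gear 0 (driver, T0=28): tooth at mesh = N mod T0
  267 = 9 * 28 + 15, so 267 mod 28 = 15
  gear 0 tooth = 15
Gear 1 (driven, T1=11): tooth at mesh = (-N) mod T1
  267 = 24 * 11 + 3, so 267 mod 11 = 3
  (-267) mod 11 = (-3) mod 11 = 11 - 3 = 8
Mesh after 267 steps: gear-0 tooth 15 meets gear-1 tooth 8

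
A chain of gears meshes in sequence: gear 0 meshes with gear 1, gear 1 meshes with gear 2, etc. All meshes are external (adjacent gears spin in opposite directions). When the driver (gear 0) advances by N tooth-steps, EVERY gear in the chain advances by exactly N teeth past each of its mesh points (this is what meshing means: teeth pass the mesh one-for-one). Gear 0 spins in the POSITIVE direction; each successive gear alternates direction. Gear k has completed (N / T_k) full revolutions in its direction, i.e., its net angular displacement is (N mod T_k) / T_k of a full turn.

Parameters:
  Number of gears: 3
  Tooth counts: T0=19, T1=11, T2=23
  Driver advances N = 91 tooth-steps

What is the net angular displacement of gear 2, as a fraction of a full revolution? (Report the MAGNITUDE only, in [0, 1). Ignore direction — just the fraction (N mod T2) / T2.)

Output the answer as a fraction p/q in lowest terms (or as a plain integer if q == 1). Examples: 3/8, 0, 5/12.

Chain of 3 gears, tooth counts: [19, 11, 23]
  gear 0: T0=19, direction=positive, advance = 91 mod 19 = 15 teeth = 15/19 turn
  gear 1: T1=11, direction=negative, advance = 91 mod 11 = 3 teeth = 3/11 turn
  gear 2: T2=23, direction=positive, advance = 91 mod 23 = 22 teeth = 22/23 turn
Gear 2: 91 mod 23 = 22
Fraction = 22 / 23 = 22/23 (gcd(22,23)=1) = 22/23

Answer: 22/23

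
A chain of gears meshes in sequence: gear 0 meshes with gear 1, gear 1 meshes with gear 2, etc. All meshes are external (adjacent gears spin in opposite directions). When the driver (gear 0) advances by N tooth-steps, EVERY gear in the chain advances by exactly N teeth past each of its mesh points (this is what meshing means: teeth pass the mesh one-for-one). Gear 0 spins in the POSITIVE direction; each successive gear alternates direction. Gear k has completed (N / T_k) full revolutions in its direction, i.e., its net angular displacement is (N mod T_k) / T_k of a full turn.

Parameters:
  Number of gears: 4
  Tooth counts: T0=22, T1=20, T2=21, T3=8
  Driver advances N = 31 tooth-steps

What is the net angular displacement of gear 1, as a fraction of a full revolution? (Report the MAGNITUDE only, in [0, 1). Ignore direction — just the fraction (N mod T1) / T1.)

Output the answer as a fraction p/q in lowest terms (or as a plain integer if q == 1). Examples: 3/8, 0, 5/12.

Chain of 4 gears, tooth counts: [22, 20, 21, 8]
  gear 0: T0=22, direction=positive, advance = 31 mod 22 = 9 teeth = 9/22 turn
  gear 1: T1=20, direction=negative, advance = 31 mod 20 = 11 teeth = 11/20 turn
  gear 2: T2=21, direction=positive, advance = 31 mod 21 = 10 teeth = 10/21 turn
  gear 3: T3=8, direction=negative, advance = 31 mod 8 = 7 teeth = 7/8 turn
Gear 1: 31 mod 20 = 11
Fraction = 11 / 20 = 11/20 (gcd(11,20)=1) = 11/20

Answer: 11/20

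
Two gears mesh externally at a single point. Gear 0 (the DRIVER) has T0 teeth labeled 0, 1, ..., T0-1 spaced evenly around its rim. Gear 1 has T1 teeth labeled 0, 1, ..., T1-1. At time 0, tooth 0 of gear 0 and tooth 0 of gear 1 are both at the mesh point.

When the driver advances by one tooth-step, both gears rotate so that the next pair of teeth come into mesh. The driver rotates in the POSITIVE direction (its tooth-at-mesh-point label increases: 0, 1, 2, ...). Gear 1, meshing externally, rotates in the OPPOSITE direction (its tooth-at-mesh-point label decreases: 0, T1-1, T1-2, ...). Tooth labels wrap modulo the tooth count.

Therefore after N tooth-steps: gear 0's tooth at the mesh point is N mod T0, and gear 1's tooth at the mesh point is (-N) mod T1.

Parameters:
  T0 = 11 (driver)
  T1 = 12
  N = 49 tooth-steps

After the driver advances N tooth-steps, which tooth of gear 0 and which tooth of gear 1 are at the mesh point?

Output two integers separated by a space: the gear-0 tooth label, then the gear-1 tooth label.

Answer: 5 11

Derivation:
Gear 0 (driver, T0=11): tooth at mesh = N mod T0
  49 = 4 * 11 + 5, so 49 mod 11 = 5
  gear 0 tooth = 5
Gear 1 (driven, T1=12): tooth at mesh = (-N) mod T1
  49 = 4 * 12 + 1, so 49 mod 12 = 1
  (-49) mod 12 = (-1) mod 12 = 12 - 1 = 11
Mesh after 49 steps: gear-0 tooth 5 meets gear-1 tooth 11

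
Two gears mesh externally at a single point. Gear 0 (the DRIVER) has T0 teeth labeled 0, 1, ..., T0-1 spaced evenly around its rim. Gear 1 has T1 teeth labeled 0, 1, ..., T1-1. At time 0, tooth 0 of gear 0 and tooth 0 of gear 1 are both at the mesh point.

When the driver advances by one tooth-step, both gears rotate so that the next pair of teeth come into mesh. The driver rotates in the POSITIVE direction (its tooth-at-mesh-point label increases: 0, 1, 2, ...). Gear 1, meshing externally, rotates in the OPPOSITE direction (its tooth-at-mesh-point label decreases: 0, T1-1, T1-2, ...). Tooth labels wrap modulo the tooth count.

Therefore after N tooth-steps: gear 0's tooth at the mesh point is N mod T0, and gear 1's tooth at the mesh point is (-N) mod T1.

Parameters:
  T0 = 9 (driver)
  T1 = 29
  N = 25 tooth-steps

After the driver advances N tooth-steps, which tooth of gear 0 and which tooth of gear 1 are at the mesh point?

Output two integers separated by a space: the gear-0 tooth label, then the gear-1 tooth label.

Answer: 7 4

Derivation:
Gear 0 (driver, T0=9): tooth at mesh = N mod T0
  25 = 2 * 9 + 7, so 25 mod 9 = 7
  gear 0 tooth = 7
Gear 1 (driven, T1=29): tooth at mesh = (-N) mod T1
  25 = 0 * 29 + 25, so 25 mod 29 = 25
  (-25) mod 29 = (-25) mod 29 = 29 - 25 = 4
Mesh after 25 steps: gear-0 tooth 7 meets gear-1 tooth 4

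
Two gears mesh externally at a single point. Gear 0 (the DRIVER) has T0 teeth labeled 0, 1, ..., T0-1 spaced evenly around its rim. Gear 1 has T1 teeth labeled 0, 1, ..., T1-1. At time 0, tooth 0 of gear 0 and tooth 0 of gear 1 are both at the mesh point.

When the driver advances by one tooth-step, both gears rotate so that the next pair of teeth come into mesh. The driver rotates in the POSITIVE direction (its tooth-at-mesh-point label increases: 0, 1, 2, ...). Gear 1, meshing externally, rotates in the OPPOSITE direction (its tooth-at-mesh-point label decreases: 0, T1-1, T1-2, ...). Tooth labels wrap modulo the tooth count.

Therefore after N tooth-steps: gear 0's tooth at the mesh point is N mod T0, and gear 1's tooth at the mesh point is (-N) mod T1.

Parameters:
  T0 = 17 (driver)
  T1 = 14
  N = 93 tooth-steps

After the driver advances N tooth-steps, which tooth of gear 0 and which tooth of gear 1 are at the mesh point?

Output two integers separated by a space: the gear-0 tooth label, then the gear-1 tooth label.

Answer: 8 5

Derivation:
Gear 0 (driver, T0=17): tooth at mesh = N mod T0
  93 = 5 * 17 + 8, so 93 mod 17 = 8
  gear 0 tooth = 8
Gear 1 (driven, T1=14): tooth at mesh = (-N) mod T1
  93 = 6 * 14 + 9, so 93 mod 14 = 9
  (-93) mod 14 = (-9) mod 14 = 14 - 9 = 5
Mesh after 93 steps: gear-0 tooth 8 meets gear-1 tooth 5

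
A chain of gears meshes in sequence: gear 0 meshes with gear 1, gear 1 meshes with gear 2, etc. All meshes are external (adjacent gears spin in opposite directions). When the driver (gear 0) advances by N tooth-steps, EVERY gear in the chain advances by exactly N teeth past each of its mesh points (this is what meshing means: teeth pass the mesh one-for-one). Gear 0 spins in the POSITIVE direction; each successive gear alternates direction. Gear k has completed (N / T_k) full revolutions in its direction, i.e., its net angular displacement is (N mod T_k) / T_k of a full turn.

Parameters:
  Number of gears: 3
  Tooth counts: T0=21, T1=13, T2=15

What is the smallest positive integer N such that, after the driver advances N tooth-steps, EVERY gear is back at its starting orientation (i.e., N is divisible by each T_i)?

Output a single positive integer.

Gear k returns to start when N is a multiple of T_k.
All gears at start simultaneously when N is a common multiple of [21, 13, 15]; the smallest such N is lcm(21, 13, 15).
Start: lcm = T0 = 21
Fold in T1=13: gcd(21, 13) = 1; lcm(21, 13) = 21 * 13 / 1 = 273 / 1 = 273
Fold in T2=15: gcd(273, 15) = 3; lcm(273, 15) = 273 * 15 / 3 = 4095 / 3 = 1365
Full cycle length = 1365

Answer: 1365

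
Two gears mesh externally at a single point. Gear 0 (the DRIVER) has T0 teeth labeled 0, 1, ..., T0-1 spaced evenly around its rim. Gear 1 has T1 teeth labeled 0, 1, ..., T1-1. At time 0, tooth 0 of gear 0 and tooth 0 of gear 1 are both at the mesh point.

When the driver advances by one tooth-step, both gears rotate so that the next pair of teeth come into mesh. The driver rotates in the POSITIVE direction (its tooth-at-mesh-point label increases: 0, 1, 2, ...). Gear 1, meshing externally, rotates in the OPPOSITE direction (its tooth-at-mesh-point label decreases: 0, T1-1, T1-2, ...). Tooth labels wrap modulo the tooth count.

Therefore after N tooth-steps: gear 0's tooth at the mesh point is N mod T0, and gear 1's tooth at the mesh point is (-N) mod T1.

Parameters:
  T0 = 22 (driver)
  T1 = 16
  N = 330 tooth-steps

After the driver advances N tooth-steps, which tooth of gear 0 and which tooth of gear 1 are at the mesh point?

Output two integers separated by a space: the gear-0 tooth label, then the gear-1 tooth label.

Answer: 0 6

Derivation:
Gear 0 (driver, T0=22): tooth at mesh = N mod T0
  330 = 15 * 22 + 0, so 330 mod 22 = 0
  gear 0 tooth = 0
Gear 1 (driven, T1=16): tooth at mesh = (-N) mod T1
  330 = 20 * 16 + 10, so 330 mod 16 = 10
  (-330) mod 16 = (-10) mod 16 = 16 - 10 = 6
Mesh after 330 steps: gear-0 tooth 0 meets gear-1 tooth 6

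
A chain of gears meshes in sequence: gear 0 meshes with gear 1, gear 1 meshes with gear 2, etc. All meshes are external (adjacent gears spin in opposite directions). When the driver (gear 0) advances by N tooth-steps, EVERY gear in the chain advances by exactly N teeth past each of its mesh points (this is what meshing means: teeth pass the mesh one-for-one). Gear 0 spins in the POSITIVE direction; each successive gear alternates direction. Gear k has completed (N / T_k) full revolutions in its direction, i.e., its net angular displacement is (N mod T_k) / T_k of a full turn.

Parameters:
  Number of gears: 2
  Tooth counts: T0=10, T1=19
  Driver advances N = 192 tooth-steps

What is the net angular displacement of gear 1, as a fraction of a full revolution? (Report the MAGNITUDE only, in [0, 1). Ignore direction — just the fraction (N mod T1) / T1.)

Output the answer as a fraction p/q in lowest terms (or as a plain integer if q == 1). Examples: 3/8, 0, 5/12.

Chain of 2 gears, tooth counts: [10, 19]
  gear 0: T0=10, direction=positive, advance = 192 mod 10 = 2 teeth = 2/10 turn
  gear 1: T1=19, direction=negative, advance = 192 mod 19 = 2 teeth = 2/19 turn
Gear 1: 192 mod 19 = 2
Fraction = 2 / 19 = 2/19 (gcd(2,19)=1) = 2/19

Answer: 2/19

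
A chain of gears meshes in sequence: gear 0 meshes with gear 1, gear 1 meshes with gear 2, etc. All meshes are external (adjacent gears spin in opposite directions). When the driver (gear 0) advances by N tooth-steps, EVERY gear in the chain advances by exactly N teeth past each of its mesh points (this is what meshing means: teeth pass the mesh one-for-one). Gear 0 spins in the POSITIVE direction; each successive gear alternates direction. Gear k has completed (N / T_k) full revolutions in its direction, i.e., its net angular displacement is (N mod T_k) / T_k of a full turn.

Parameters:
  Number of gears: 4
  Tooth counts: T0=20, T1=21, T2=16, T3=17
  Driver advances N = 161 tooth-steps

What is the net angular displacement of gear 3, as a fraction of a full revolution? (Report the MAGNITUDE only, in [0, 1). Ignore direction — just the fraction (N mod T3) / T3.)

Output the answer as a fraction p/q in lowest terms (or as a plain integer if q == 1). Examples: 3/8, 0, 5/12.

Answer: 8/17

Derivation:
Chain of 4 gears, tooth counts: [20, 21, 16, 17]
  gear 0: T0=20, direction=positive, advance = 161 mod 20 = 1 teeth = 1/20 turn
  gear 1: T1=21, direction=negative, advance = 161 mod 21 = 14 teeth = 14/21 turn
  gear 2: T2=16, direction=positive, advance = 161 mod 16 = 1 teeth = 1/16 turn
  gear 3: T3=17, direction=negative, advance = 161 mod 17 = 8 teeth = 8/17 turn
Gear 3: 161 mod 17 = 8
Fraction = 8 / 17 = 8/17 (gcd(8,17)=1) = 8/17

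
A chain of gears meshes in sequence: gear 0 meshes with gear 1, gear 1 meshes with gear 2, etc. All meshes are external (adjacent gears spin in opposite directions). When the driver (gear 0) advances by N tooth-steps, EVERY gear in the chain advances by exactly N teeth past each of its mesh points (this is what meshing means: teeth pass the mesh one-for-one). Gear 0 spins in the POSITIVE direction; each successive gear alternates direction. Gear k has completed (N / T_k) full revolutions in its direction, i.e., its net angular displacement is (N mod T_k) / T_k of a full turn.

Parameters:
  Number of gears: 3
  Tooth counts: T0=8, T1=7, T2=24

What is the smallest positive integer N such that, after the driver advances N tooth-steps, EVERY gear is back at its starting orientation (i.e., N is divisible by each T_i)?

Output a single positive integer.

Gear k returns to start when N is a multiple of T_k.
All gears at start simultaneously when N is a common multiple of [8, 7, 24]; the smallest such N is lcm(8, 7, 24).
Start: lcm = T0 = 8
Fold in T1=7: gcd(8, 7) = 1; lcm(8, 7) = 8 * 7 / 1 = 56 / 1 = 56
Fold in T2=24: gcd(56, 24) = 8; lcm(56, 24) = 56 * 24 / 8 = 1344 / 8 = 168
Full cycle length = 168

Answer: 168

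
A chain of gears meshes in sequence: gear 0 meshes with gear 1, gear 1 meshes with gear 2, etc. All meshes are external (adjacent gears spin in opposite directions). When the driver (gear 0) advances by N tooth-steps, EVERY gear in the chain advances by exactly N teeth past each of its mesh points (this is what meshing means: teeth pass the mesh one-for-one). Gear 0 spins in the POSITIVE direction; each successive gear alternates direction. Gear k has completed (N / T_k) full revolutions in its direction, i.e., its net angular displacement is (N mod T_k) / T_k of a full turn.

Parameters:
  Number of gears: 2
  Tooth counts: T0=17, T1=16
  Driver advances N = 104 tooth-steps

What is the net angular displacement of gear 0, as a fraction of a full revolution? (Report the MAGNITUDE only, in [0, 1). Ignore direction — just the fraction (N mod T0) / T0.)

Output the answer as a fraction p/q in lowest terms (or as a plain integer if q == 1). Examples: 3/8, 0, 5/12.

Answer: 2/17

Derivation:
Chain of 2 gears, tooth counts: [17, 16]
  gear 0: T0=17, direction=positive, advance = 104 mod 17 = 2 teeth = 2/17 turn
  gear 1: T1=16, direction=negative, advance = 104 mod 16 = 8 teeth = 8/16 turn
Gear 0: 104 mod 17 = 2
Fraction = 2 / 17 = 2/17 (gcd(2,17)=1) = 2/17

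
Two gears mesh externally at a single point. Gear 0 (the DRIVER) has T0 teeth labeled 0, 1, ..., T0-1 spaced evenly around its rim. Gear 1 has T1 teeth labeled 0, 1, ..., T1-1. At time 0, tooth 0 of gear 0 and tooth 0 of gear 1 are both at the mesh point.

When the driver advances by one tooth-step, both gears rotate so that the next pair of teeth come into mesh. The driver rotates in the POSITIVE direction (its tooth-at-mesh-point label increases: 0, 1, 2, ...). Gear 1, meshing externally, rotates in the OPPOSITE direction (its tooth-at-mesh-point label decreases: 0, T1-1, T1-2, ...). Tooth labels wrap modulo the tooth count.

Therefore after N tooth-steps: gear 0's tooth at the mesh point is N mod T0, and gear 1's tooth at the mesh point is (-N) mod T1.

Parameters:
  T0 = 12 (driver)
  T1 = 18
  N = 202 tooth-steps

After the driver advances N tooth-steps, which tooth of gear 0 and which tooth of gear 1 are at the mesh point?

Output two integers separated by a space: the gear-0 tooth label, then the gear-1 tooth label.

Answer: 10 14

Derivation:
Gear 0 (driver, T0=12): tooth at mesh = N mod T0
  202 = 16 * 12 + 10, so 202 mod 12 = 10
  gear 0 tooth = 10
Gear 1 (driven, T1=18): tooth at mesh = (-N) mod T1
  202 = 11 * 18 + 4, so 202 mod 18 = 4
  (-202) mod 18 = (-4) mod 18 = 18 - 4 = 14
Mesh after 202 steps: gear-0 tooth 10 meets gear-1 tooth 14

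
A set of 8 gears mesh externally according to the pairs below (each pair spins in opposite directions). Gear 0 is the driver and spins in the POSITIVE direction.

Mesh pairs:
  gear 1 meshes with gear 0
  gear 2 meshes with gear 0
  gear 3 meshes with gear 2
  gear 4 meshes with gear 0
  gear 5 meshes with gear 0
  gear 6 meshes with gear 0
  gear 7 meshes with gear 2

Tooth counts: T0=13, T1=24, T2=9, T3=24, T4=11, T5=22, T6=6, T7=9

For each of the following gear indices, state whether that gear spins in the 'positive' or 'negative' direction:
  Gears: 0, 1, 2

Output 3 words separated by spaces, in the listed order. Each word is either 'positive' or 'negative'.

Answer: positive negative negative

Derivation:
Gear 0 (driver): positive (depth 0)
  gear 1: meshes with gear 0 -> depth 1 -> negative (opposite of gear 0)
  gear 2: meshes with gear 0 -> depth 1 -> negative (opposite of gear 0)
  gear 3: meshes with gear 2 -> depth 2 -> positive (opposite of gear 2)
  gear 4: meshes with gear 0 -> depth 1 -> negative (opposite of gear 0)
  gear 5: meshes with gear 0 -> depth 1 -> negative (opposite of gear 0)
  gear 6: meshes with gear 0 -> depth 1 -> negative (opposite of gear 0)
  gear 7: meshes with gear 2 -> depth 2 -> positive (opposite of gear 2)
Queried indices 0, 1, 2 -> positive, negative, negative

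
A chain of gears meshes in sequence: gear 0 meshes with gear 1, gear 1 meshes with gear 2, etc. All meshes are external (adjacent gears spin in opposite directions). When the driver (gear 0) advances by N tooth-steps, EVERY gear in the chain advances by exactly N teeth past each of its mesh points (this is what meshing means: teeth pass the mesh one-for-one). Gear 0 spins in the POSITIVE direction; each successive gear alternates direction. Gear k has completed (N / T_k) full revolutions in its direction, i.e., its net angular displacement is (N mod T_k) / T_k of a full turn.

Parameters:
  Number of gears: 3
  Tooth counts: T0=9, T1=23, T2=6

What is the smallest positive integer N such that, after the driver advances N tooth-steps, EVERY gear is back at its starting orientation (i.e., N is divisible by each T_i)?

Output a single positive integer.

Gear k returns to start when N is a multiple of T_k.
All gears at start simultaneously when N is a common multiple of [9, 23, 6]; the smallest such N is lcm(9, 23, 6).
Start: lcm = T0 = 9
Fold in T1=23: gcd(9, 23) = 1; lcm(9, 23) = 9 * 23 / 1 = 207 / 1 = 207
Fold in T2=6: gcd(207, 6) = 3; lcm(207, 6) = 207 * 6 / 3 = 1242 / 3 = 414
Full cycle length = 414

Answer: 414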